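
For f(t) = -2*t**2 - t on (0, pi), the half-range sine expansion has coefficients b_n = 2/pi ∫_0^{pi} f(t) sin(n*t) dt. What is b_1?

-4*pi - 2 + 16/pi

b_1 = 2/pi ∫_0^{pi} (-2*t**2 - t) sin(t) dt.
Integrating by parts twice (tabular method), an antiderivative of (-2*t**2 - t) sin(t) is 2*t**2*cos(t) - 4*t*sin(t) + t*cos(t) - sin(t) - 4*cos(t); evaluating from 0 to pi: ∫_{0}^{pi} (-2*t**2 - t) sin(t) dt = (-2*pi**2 - pi + 4) - (-4) = -2*pi**2 - pi + 8.
Hence b_1 = (2/pi)·(-2*pi**2 - pi + 8) = -4*pi - 2 + 16/pi.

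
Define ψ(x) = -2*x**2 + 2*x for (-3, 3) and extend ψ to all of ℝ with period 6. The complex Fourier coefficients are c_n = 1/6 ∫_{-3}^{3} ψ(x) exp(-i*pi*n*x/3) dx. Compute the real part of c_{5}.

Since ψ is real-valued, Re(c_{5}) = 1/6 ∫_{-3}^{3} ψ(x) cos(5*pi*x/3) dx = a_{5}/2.
Integrating by parts twice (tabular method), an antiderivative of (-2*x**2 + 2*x) cos(5*pi*x/3) is -6*x**2*sin(5*pi*x/3)/(5*pi) + 6*x*sin(5*pi*x/3)/(5*pi) - 36*x*cos(5*pi*x/3)/(25*pi**2) + 108*sin(5*pi*x/3)/(125*pi**3) + 18*cos(5*pi*x/3)/(25*pi**2); evaluating from -3 to 3: ∫_{-3}^{3} (-2*x**2 + 2*x) cos(5*pi*x/3) dx = (18/(5*pi**2)) - (-126/(25*pi**2)) = 216/(25*pi**2).
Hence Re(c_{5}) = (1/6)·(216/(25*pi**2)) = 36/(25*pi**2).

36/(25*pi**2)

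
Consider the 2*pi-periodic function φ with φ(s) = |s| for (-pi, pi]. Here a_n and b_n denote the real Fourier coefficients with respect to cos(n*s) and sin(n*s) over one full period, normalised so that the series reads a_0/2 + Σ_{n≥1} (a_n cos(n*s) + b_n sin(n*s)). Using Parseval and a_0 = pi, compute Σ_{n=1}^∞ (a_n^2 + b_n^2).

Parseval: a_0^2/2 + Σ_{n≥1} (a_n^2+b_n^2) = 1/pi ∫_{-pi}^{pi} φ(s)^2 ds = 2*pi**2/3.
Subtract a_0^2/2 = pi**2/2: Σ (a_n^2+b_n^2) = pi**2/6.

pi**2/6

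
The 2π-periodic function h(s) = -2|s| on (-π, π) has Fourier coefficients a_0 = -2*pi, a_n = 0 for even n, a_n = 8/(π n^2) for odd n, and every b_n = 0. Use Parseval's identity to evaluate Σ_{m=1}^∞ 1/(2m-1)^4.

pi**4/96

Parseval: a_0^2/2 + Σ a_n^2 = (1/π) ∫_{-π}^{π} h(s)^2 ds = 8*pi**2/3.
Subtract a_0^2/2 = 2*pi**2: Σ a_n^2 = 2*pi**2/3.
Only odd n contribute, with a_n^2 = 64/(π^2 n^4), so Σ_{m≥1} 1/(2m-1)^4 = π^2·(2*pi**2/3)/64 = pi**4/96.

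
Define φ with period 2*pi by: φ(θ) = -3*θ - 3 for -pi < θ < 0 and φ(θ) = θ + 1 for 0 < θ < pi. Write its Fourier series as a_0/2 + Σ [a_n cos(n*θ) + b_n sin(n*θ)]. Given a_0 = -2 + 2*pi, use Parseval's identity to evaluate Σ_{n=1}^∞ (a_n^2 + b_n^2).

Parseval: a_0^2/2 + Σ_{n≥1} (a_n^2+b_n^2) = 1/pi ∫_{-pi}^{pi} φ(θ)^2 dθ = -8*pi + 10 + 10*pi**2/3.
Subtract a_0^2/2 = 2*(1 - pi)**2: Σ (a_n^2+b_n^2) = -4*pi + 8 + 4*pi**2/3.

-4*pi + 8 + 4*pi**2/3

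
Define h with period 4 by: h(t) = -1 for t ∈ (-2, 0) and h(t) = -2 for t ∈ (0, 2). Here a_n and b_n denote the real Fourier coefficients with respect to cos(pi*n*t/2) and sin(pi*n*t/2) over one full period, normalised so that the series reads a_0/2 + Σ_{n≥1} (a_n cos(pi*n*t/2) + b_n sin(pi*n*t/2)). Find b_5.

-2/(5*pi)

b_5 = 1/2 ∫_{-2}^{2} h(t) sin(5*pi*t/2) dt.
Split the integral at the breakpoints.
Directly, an antiderivative of (-1) sin(5*pi*t/2) is 2*cos(5*pi*t/2)/(5*pi); evaluating from -2 to 0: ∫_{-2}^{0} (-1) sin(5*pi*t/2) dt = (2/(5*pi)) - (-2/(5*pi)) = 4/(5*pi).
Directly, an antiderivative of (-2) sin(5*pi*t/2) is 4*cos(5*pi*t/2)/(5*pi); evaluating from 0 to 2: ∫_{0}^{2} (-2) sin(5*pi*t/2) dt = (-4/(5*pi)) - (4/(5*pi)) = -8/(5*pi).
Summing the pieces and multiplying by (1/2) gives b_5 = -2/(5*pi).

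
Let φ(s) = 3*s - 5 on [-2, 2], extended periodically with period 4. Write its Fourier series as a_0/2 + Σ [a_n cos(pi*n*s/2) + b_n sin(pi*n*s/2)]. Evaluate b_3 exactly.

4/pi

b_3 = 1/2 ∫_{-2}^{2} φ(s) sin(3*pi*s/2) ds.
Integrating by parts (boundary term plus one more integral), an antiderivative of (3*s - 5) sin(3*pi*s/2) is -2*s*cos(3*pi*s/2)/pi + 4*sin(3*pi*s/2)/(3*pi**2) + 10*cos(3*pi*s/2)/(3*pi); evaluating from -2 to 2: ∫_{-2}^{2} (3*s - 5) sin(3*pi*s/2) ds = (2/(3*pi)) - (-22/(3*pi)) = 8/pi.
Hence b_3 = (1/2)·(8/pi) = 4/pi.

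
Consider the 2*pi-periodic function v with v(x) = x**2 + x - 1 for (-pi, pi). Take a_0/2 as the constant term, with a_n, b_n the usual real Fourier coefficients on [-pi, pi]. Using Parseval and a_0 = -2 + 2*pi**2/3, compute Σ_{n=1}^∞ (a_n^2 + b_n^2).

Parseval: a_0^2/2 + Σ_{n≥1} (a_n^2+b_n^2) = 1/pi ∫_{-pi}^{pi} v(x)^2 dx = -2*pi**2/3 + 2 + 2*pi**4/5.
Subtract a_0^2/2 = 2*(3 - pi**2)**2/9: Σ (a_n^2+b_n^2) = 2*pi**2*(15 + 4*pi**2)/45.

2*pi**2*(15 + 4*pi**2)/45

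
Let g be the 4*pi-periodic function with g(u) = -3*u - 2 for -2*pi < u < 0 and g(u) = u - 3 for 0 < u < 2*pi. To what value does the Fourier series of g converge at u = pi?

-3 + pi

g is continuous at u = pi with value -3 + pi, so the series converges to -3 + pi there.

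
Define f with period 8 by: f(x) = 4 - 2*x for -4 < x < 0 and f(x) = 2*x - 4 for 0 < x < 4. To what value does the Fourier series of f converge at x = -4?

x = -4 differs from x = 4 by -1 full period(s), and the series is 8-periodic.
At x = 4 the one-sided limits are f(4^-) = 4 and f(4^+) = 12.
By Dirichlet's theorem the series converges to their average, [(4) + (12)]/2 = 8.

8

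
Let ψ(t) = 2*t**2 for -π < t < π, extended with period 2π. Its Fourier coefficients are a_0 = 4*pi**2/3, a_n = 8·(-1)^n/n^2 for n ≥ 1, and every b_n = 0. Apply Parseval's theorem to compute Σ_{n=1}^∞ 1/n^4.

pi**4/90

Parseval: a_0^2/2 + Σ a_n^2 = (1/π) ∫_{-π}^{π} ψ(t)^2 dt = 8*pi**4/5.
Subtract a_0^2/2 = 8*pi**4/9: Σ a_n^2 = 32*pi**4/45.
Since a_n^2 = 64/n^4, Σ 1/n^4 = pi**4/90.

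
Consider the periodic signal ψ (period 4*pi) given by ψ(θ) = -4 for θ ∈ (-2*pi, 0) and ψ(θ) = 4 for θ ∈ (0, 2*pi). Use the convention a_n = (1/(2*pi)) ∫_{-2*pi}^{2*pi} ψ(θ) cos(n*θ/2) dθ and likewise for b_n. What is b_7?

b_7 = (1/(2*pi)) ∫_{-2*pi}^{2*pi} ψ(θ) sin(7*θ/2) dθ.
ψ is odd and sin(7*θ/2) is odd, so the integrand is even and b_7 = 1/pi ∫_0^{2*pi} ψ(θ) sin(7*θ/2) dθ.
Directly, an antiderivative of (4) sin(7*θ/2) is -8*cos(7*θ/2)/7; evaluating from 0 to 2*pi: ∫_{0}^{2*pi} (4) sin(7*θ/2) dθ = (8/7) - (-8/7) = 16/7.
Hence b_7 = (1/pi)·(16/7) = 16/(7*pi).

16/(7*pi)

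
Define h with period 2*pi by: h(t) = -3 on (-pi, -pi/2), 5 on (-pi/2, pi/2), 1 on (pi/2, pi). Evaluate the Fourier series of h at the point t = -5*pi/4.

1

t = -5*pi/4 differs from t = 3*pi/4 by -1 full period(s), and the series is 2*pi-periodic.
h is continuous at t = 3*pi/4 with value 1, so the series converges to 1 there.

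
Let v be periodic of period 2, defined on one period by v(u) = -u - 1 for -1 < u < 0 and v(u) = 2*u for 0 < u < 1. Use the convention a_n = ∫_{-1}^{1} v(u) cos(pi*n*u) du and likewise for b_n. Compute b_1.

3/pi

b_1 = ∫_{-1}^{1} v(u) sin(pi*u) du.
Split the integral at the breakpoints.
Integrating by parts (boundary term plus one more integral), an antiderivative of (-u - 1) sin(pi*u) is u*cos(pi*u)/pi - sin(pi*u)/pi**2 + cos(pi*u)/pi; evaluating from -1 to 0: ∫_{-1}^{0} (-u - 1) sin(pi*u) du = (1/pi) - (0) = 1/pi.
Integrating by parts (boundary term plus one more integral), an antiderivative of (2*u) sin(pi*u) is -2*u*cos(pi*u)/pi + 2*sin(pi*u)/pi**2; evaluating from 0 to 1: ∫_{0}^{1} (2*u) sin(pi*u) du = (2/pi) - (0) = 2/pi.
Summing the pieces gives b_1 = 3/pi.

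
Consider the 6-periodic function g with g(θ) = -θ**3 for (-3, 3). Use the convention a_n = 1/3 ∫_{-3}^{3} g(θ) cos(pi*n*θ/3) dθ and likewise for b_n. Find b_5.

54*(6 - 25*pi**2)/(125*pi**3)

b_5 = 1/3 ∫_{-3}^{3} g(θ) sin(5*pi*θ/3) dθ.
g is odd and sin(5*pi*θ/3) is odd, so the integrand is even and b_5 = 2/3 ∫_0^{3} g(θ) sin(5*pi*θ/3) dθ.
Integrating by parts three times (tabular method), an antiderivative of (-θ**3) sin(5*pi*θ/3) is 3*θ**3*cos(5*pi*θ/3)/(5*pi) - 27*θ**2*sin(5*pi*θ/3)/(25*pi**2) - 162*θ*cos(5*pi*θ/3)/(125*pi**3) + 486*sin(5*pi*θ/3)/(625*pi**4); evaluating from 0 to 3: ∫_{0}^{3} (-θ**3) sin(5*pi*θ/3) dθ = (81*(6 - 25*pi**2)/(125*pi**3)) - (0) = 81*(6 - 25*pi**2)/(125*pi**3).
Hence b_5 = (2/3)·(81*(6 - 25*pi**2)/(125*pi**3)) = 54*(6 - 25*pi**2)/(125*pi**3).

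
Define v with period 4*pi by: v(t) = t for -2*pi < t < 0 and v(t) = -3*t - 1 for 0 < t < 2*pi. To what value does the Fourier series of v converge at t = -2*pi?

-4*pi - 1/2

t = -2*pi differs from t = 2*pi by -1 full period(s), and the series is 4*pi-periodic.
At t = 2*pi the one-sided limits are v(2*pi^-) = -6*pi - 1 and v(2*pi^+) = -2*pi.
By Dirichlet's theorem the series converges to their average, [(-6*pi - 1) + (-2*pi)]/2 = -4*pi - 1/2.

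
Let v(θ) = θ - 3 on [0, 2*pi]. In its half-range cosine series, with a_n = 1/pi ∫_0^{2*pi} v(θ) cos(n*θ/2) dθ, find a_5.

a_5 = 1/pi ∫_0^{2*pi} (θ - 3) cos(5*θ/2) dθ.
Integrating by parts (boundary term plus one more integral), an antiderivative of (θ - 3) cos(5*θ/2) is 2*θ*sin(5*θ/2)/5 - 6*sin(5*θ/2)/5 + 4*cos(5*θ/2)/25; evaluating from 0 to 2*pi: ∫_{0}^{2*pi} (θ - 3) cos(5*θ/2) dθ = (-4/25) - (4/25) = -8/25.
Hence a_5 = (1/pi)·(-8/25) = -8/(25*pi).

-8/(25*pi)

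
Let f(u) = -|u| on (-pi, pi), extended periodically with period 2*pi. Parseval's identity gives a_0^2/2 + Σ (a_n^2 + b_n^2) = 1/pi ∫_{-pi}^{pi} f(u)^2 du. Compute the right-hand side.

2*pi**2/3

1/pi ∫_{-pi}^{pi} f(u)^2 du = 1/pi · (2*pi**3/3) = 2*pi**2/3.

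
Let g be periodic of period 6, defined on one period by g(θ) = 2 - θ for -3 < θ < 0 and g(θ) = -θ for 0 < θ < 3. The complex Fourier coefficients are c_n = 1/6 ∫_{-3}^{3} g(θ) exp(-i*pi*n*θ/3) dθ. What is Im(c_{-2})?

Since g is real-valued, Im(c_{-2}) = -1/6 ∫_{-3}^{3} g(θ) sin(-2*pi*θ/3) dθ = b_{2}/2.
Split the integral at the breakpoints.
Integrating by parts (boundary term plus one more integral), an antiderivative of (2 - θ) sin(-2*pi*θ/3) is -3*θ*cos(2*pi*θ/3)/(2*pi) + 9*sin(2*pi*θ/3)/(4*pi**2) + 3*cos(2*pi*θ/3)/pi; evaluating from -3 to 0: ∫_{-3}^{0} (2 - θ) sin(-2*pi*θ/3) dθ = (3/pi) - (15/(2*pi)) = -9/(2*pi).
Integrating by parts (boundary term plus one more integral), an antiderivative of (-θ) sin(-2*pi*θ/3) is -3*θ*cos(2*pi*θ/3)/(2*pi) + 9*sin(2*pi*θ/3)/(4*pi**2); evaluating from 0 to 3: ∫_{0}^{3} (-θ) sin(-2*pi*θ/3) dθ = (-9/(2*pi)) - (0) = -9/(2*pi).
So ∫_{-3}^{3} g(θ) sin(-2*pi*θ/3) dθ = -9/pi.
Hence Im(c_{-2}) = (-1/6)·(-9/pi) = 3/(2*pi).

3/(2*pi)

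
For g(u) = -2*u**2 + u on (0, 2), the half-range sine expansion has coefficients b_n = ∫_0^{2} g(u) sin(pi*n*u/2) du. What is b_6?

b_6 = ∫_0^{2} (-2*u**2 + u) sin(3*pi*u) du.
Integrating by parts twice (tabular method), an antiderivative of (-2*u**2 + u) sin(3*pi*u) is 2*u**2*cos(3*pi*u)/(3*pi) - 4*u*sin(3*pi*u)/(9*pi**2) - u*cos(3*pi*u)/(3*pi) + sin(3*pi*u)/(9*pi**2) - 4*cos(3*pi*u)/(27*pi**3); evaluating from 0 to 2: ∫_{0}^{2} (-2*u**2 + u) sin(3*pi*u) du = (-4/(27*pi**3) + 2/pi) - (-4/(27*pi**3)) = 2/pi.
Hence b_6 = 2/pi.

2/pi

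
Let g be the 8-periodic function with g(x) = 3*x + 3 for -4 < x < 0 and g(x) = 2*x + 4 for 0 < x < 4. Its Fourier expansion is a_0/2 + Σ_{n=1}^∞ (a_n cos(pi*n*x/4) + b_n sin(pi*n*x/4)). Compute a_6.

0

a_6 = 1/4 ∫_{-4}^{4} g(x) cos(3*pi*x/2) dx.
Split the integral at the breakpoints.
Integrating by parts (boundary term plus one more integral), an antiderivative of (3*x + 3) cos(3*pi*x/2) is 2*x*sin(3*pi*x/2)/pi + 2*sin(3*pi*x/2)/pi + 4*cos(3*pi*x/2)/(3*pi**2); evaluating from -4 to 0: ∫_{-4}^{0} (3*x + 3) cos(3*pi*x/2) dx = (4/(3*pi**2)) - (4/(3*pi**2)) = 0.
Integrating by parts (boundary term plus one more integral), an antiderivative of (2*x + 4) cos(3*pi*x/2) is 4*x*sin(3*pi*x/2)/(3*pi) + 8*sin(3*pi*x/2)/(3*pi) + 8*cos(3*pi*x/2)/(9*pi**2); evaluating from 0 to 4: ∫_{0}^{4} (2*x + 4) cos(3*pi*x/2) dx = (8/(9*pi**2)) - (8/(9*pi**2)) = 0.
Summing the pieces and multiplying by (1/4) gives a_6 = 0.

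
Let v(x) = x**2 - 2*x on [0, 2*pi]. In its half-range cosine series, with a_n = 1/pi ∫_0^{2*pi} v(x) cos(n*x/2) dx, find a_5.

16*(1 - pi)/(25*pi)

a_5 = 1/pi ∫_0^{2*pi} (x**2 - 2*x) cos(5*x/2) dx.
Integrating by parts twice (tabular method), an antiderivative of (x**2 - 2*x) cos(5*x/2) is 2*x**2*sin(5*x/2)/5 - 4*x*sin(5*x/2)/5 + 8*x*cos(5*x/2)/25 - 16*sin(5*x/2)/125 - 8*cos(5*x/2)/25; evaluating from 0 to 2*pi: ∫_{0}^{2*pi} (x**2 - 2*x) cos(5*x/2) dx = (8/25 - 16*pi/25) - (-8/25) = 16/25 - 16*pi/25.
Hence a_5 = (1/pi)·(16/25 - 16*pi/25) = 16*(1 - pi)/(25*pi).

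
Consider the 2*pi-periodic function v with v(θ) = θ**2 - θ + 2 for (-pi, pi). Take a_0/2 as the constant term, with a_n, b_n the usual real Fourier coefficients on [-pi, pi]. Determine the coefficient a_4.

1/4

a_4 = 1/pi ∫_{-pi}^{pi} v(θ) cos(4*θ) dθ.
Integrating by parts twice (tabular method), an antiderivative of (θ**2 - θ + 2) cos(4*θ) is θ**2*sin(4*θ)/4 - θ*sin(4*θ)/4 + θ*cos(4*θ)/8 + 15*sin(4*θ)/32 - cos(4*θ)/16; evaluating from -pi to pi: ∫_{-pi}^{pi} (θ**2 - θ + 2) cos(4*θ) dθ = (-1/16 + pi/8) - (-pi/8 - 1/16) = pi/4.
Hence a_4 = (1/pi)·(pi/4) = 1/4.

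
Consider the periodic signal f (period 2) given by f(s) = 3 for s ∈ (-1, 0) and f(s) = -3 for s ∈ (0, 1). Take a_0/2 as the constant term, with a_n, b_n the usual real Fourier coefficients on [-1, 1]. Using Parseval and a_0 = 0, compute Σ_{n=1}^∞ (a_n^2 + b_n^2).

18

Parseval: a_0^2/2 + Σ_{n≥1} (a_n^2+b_n^2) = ∫_{-1}^{1} f(s)^2 ds = 18.
Subtract a_0^2/2 = 0: Σ (a_n^2+b_n^2) = 18.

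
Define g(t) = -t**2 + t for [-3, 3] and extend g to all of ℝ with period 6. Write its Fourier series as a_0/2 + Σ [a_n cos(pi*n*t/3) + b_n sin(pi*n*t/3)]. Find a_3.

a_3 = 1/3 ∫_{-3}^{3} g(t) cos(pi*t) dt.
Integrating by parts twice (tabular method), an antiderivative of (-t**2 + t) cos(pi*t) is -t**2*sin(pi*t)/pi + t*sin(pi*t)/pi - 2*t*cos(pi*t)/pi**2 + 2*sin(pi*t)/pi**3 + cos(pi*t)/pi**2; evaluating from -3 to 3: ∫_{-3}^{3} (-t**2 + t) cos(pi*t) dt = (5/pi**2) - (-7/pi**2) = 12/pi**2.
Hence a_3 = (1/3)·(12/pi**2) = 4/pi**2.

4/pi**2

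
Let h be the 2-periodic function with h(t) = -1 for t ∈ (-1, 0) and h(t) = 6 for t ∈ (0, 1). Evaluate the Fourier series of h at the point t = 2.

t = 2 differs from t = 0 by 1 full period(s), and the series is 2-periodic.
At t = 0 the one-sided limits are h(0^-) = -1 and h(0^+) = 6.
By Dirichlet's theorem the series converges to their average, [(-1) + (6)]/2 = 5/2.

5/2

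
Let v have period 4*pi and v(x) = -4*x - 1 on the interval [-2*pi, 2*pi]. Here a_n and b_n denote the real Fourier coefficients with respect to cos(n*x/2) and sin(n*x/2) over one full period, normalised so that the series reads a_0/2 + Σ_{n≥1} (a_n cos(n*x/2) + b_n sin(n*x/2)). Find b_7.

-16/7

b_7 = (1/(2*pi)) ∫_{-2*pi}^{2*pi} v(x) sin(7*x/2) dx.
Integrating by parts (boundary term plus one more integral), an antiderivative of (-4*x - 1) sin(7*x/2) is 8*x*cos(7*x/2)/7 - 16*sin(7*x/2)/49 + 2*cos(7*x/2)/7; evaluating from -2*pi to 2*pi: ∫_{-2*pi}^{2*pi} (-4*x - 1) sin(7*x/2) dx = (-16*pi/7 - 2/7) - (-2/7 + 16*pi/7) = -32*pi/7.
Hence b_7 = (1/(2*pi))·(-32*pi/7) = -16/7.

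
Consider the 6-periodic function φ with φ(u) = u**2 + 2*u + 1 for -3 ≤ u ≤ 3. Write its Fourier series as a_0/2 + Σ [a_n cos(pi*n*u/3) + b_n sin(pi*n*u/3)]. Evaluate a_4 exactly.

a_4 = 1/3 ∫_{-3}^{3} φ(u) cos(4*pi*u/3) du.
Integrating by parts twice (tabular method), an antiderivative of (u**2 + 2*u + 1) cos(4*pi*u/3) is 3*u**2*sin(4*pi*u/3)/(4*pi) + 3*u*sin(4*pi*u/3)/(2*pi) + 9*u*cos(4*pi*u/3)/(8*pi**2) - 27*sin(4*pi*u/3)/(32*pi**3) + 3*sin(4*pi*u/3)/(4*pi) + 9*cos(4*pi*u/3)/(8*pi**2); evaluating from -3 to 3: ∫_{-3}^{3} (u**2 + 2*u + 1) cos(4*pi*u/3) du = (9/(2*pi**2)) - (-9/(4*pi**2)) = 27/(4*pi**2).
Hence a_4 = (1/3)·(27/(4*pi**2)) = 9/(4*pi**2).

9/(4*pi**2)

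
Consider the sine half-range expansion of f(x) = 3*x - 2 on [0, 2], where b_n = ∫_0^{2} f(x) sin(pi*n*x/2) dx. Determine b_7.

b_7 = ∫_0^{2} (3*x - 2) sin(7*pi*x/2) dx.
Integrating by parts (boundary term plus one more integral), an antiderivative of (3*x - 2) sin(7*pi*x/2) is -6*x*cos(7*pi*x/2)/(7*pi) + 12*sin(7*pi*x/2)/(49*pi**2) + 4*cos(7*pi*x/2)/(7*pi); evaluating from 0 to 2: ∫_{0}^{2} (3*x - 2) sin(7*pi*x/2) dx = (8/(7*pi)) - (4/(7*pi)) = 4/(7*pi).
Hence b_7 = 4/(7*pi).

4/(7*pi)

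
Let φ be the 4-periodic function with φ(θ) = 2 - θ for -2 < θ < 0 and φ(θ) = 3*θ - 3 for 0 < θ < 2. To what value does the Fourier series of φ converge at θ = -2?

At θ = -2 the one-sided limits are φ(-2^-) = 3 and φ(-2^+) = 4.
By Dirichlet's theorem the series converges to their average, [(3) + (4)]/2 = 7/2.

7/2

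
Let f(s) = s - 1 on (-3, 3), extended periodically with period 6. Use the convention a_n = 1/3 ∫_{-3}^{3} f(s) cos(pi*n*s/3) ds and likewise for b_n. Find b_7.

b_7 = 1/3 ∫_{-3}^{3} f(s) sin(7*pi*s/3) ds.
Integrating by parts (boundary term plus one more integral), an antiderivative of (s - 1) sin(7*pi*s/3) is -3*s*cos(7*pi*s/3)/(7*pi) + 9*sin(7*pi*s/3)/(49*pi**2) + 3*cos(7*pi*s/3)/(7*pi); evaluating from -3 to 3: ∫_{-3}^{3} (s - 1) sin(7*pi*s/3) ds = (6/(7*pi)) - (-12/(7*pi)) = 18/(7*pi).
Hence b_7 = (1/3)·(18/(7*pi)) = 6/(7*pi).

6/(7*pi)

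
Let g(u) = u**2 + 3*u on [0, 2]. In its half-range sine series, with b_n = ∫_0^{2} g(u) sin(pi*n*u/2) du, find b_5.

-32/(125*pi**3) + 4/pi

b_5 = ∫_0^{2} (u**2 + 3*u) sin(5*pi*u/2) du.
Integrating by parts twice (tabular method), an antiderivative of (u**2 + 3*u) sin(5*pi*u/2) is -2*u**2*cos(5*pi*u/2)/(5*pi) + 8*u*sin(5*pi*u/2)/(25*pi**2) - 6*u*cos(5*pi*u/2)/(5*pi) + 12*sin(5*pi*u/2)/(25*pi**2) + 16*cos(5*pi*u/2)/(125*pi**3); evaluating from 0 to 2: ∫_{0}^{2} (u**2 + 3*u) sin(5*pi*u/2) du = (-16/(125*pi**3) + 4/pi) - (16/(125*pi**3)) = -32/(125*pi**3) + 4/pi.
Hence b_5 = -32/(125*pi**3) + 4/pi.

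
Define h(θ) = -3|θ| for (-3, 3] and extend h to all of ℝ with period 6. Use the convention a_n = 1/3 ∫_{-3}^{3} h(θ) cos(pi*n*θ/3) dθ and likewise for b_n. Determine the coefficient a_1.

36/pi**2

a_1 = 1/3 ∫_{-3}^{3} h(θ) cos(pi*θ/3) dθ.
h is even and cos(pi*θ/3) is even, so the integrand is even and a_1 = 2/3 ∫_0^{3} h(θ) cos(pi*θ/3) dθ.
Integrating by parts (boundary term plus one more integral), an antiderivative of (-3*θ) cos(pi*θ/3) is -9*θ*sin(pi*θ/3)/pi - 27*cos(pi*θ/3)/pi**2; evaluating from 0 to 3: ∫_{0}^{3} (-3*θ) cos(pi*θ/3) dθ = (27/pi**2) - (-27/pi**2) = 54/pi**2.
Hence a_1 = (2/3)·(54/pi**2) = 36/pi**2.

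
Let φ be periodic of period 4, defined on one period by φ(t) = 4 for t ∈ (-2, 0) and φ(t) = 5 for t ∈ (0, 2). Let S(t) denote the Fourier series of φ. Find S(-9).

4

t = -9 differs from t = -1 by -2 full period(s), and the series is 4-periodic.
φ is continuous at t = -1 with value 4, so the series converges to 4 there.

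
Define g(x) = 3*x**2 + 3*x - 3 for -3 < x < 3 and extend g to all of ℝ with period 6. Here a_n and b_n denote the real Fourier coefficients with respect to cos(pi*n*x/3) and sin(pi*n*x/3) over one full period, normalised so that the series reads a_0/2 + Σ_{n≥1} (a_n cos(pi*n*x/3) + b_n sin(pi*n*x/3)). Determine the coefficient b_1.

18/pi

b_1 = 1/3 ∫_{-3}^{3} g(x) sin(pi*x/3) dx.
Integrating by parts twice (tabular method), an antiderivative of (3*x**2 + 3*x - 3) sin(pi*x/3) is -9*x**2*cos(pi*x/3)/pi + 54*x*sin(pi*x/3)/pi**2 - 9*x*cos(pi*x/3)/pi + 27*sin(pi*x/3)/pi**2 + 9*cos(pi*x/3)/pi + 162*cos(pi*x/3)/pi**3; evaluating from -3 to 3: ∫_{-3}^{3} (3*x**2 + 3*x - 3) sin(pi*x/3) dx = (-162/pi**3 + 99/pi) - (-162/pi**3 + 45/pi) = 54/pi.
Hence b_1 = (1/3)·(54/pi) = 18/pi.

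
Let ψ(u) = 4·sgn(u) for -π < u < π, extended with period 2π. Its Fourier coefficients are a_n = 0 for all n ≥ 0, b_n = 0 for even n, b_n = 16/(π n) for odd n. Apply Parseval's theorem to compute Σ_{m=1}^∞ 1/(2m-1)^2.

pi**2/8

Parseval: Σ b_n^2 = (1/π) ∫_{-π}^{π} ψ(u)^2 du = 32.
Only odd n contribute, with b_n^2 = 256/(π^2 n^2), so Σ_{m≥1} 1/(2m-1)^2 = π^2·(32)/256 = pi**2/8.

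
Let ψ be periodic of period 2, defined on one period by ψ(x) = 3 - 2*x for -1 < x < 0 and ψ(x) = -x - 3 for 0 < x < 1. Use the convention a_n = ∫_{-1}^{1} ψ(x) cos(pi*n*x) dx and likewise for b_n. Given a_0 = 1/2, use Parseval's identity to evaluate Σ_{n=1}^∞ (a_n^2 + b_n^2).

685/24

Parseval: a_0^2/2 + Σ_{n≥1} (a_n^2+b_n^2) = ∫_{-1}^{1} ψ(x)^2 dx = 86/3.
Subtract a_0^2/2 = 1/8: Σ (a_n^2+b_n^2) = 685/24.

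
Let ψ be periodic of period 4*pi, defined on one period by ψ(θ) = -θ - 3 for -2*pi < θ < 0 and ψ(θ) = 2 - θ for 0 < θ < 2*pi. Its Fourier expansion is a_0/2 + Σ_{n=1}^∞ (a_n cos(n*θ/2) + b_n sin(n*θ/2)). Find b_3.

2*(5 - 2*pi)/(3*pi)

b_3 = (1/(2*pi)) ∫_{-2*pi}^{2*pi} ψ(θ) sin(3*θ/2) dθ.
Split the integral at the breakpoints.
Integrating by parts (boundary term plus one more integral), an antiderivative of (-θ - 3) sin(3*θ/2) is 2*θ*cos(3*θ/2)/3 - 4*sin(3*θ/2)/9 + 2*cos(3*θ/2); evaluating from -2*pi to 0: ∫_{-2*pi}^{0} (-θ - 3) sin(3*θ/2) dθ = (2) - (-2 + 4*pi/3) = 4 - 4*pi/3.
Integrating by parts (boundary term plus one more integral), an antiderivative of (2 - θ) sin(3*θ/2) is 2*θ*cos(3*θ/2)/3 - 4*sin(3*θ/2)/9 - 4*cos(3*θ/2)/3; evaluating from 0 to 2*pi: ∫_{0}^{2*pi} (2 - θ) sin(3*θ/2) dθ = (4/3 - 4*pi/3) - (-4/3) = 8/3 - 4*pi/3.
Summing the pieces and multiplying by (1/(2*pi)) gives b_3 = 2*(5 - 2*pi)/(3*pi).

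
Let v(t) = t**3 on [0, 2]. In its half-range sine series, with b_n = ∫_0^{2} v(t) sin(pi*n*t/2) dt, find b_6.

4*(1 - 6*pi**2)/(9*pi**3)

b_6 = ∫_0^{2} (t**3) sin(3*pi*t) dt.
Integrating by parts three times (tabular method), an antiderivative of (t**3) sin(3*pi*t) is -t**3*cos(3*pi*t)/(3*pi) + t**2*sin(3*pi*t)/(3*pi**2) + 2*t*cos(3*pi*t)/(9*pi**3) - 2*sin(3*pi*t)/(27*pi**4); evaluating from 0 to 2: ∫_{0}^{2} (t**3) sin(3*pi*t) dt = (4*(1 - 6*pi**2)/(9*pi**3)) - (0) = 4*(1 - 6*pi**2)/(9*pi**3).
Hence b_6 = 4*(1 - 6*pi**2)/(9*pi**3).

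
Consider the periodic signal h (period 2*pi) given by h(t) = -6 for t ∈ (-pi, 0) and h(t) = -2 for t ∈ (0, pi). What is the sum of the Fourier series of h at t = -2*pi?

t = -2*pi differs from t = 0 by -1 full period(s), and the series is 2*pi-periodic.
At t = 0 the one-sided limits are h(0^-) = -6 and h(0^+) = -2.
By Dirichlet's theorem the series converges to their average, [(-6) + (-2)]/2 = -4.

-4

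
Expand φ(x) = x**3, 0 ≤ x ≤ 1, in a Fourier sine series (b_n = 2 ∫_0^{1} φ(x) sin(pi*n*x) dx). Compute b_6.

(1 - 6*pi**2)/(18*pi**3)

b_6 = 2 ∫_0^{1} (x**3) sin(6*pi*x) dx.
Integrating by parts three times (tabular method), an antiderivative of (x**3) sin(6*pi*x) is -x**3*cos(6*pi*x)/(6*pi) + x**2*sin(6*pi*x)/(12*pi**2) + x*cos(6*pi*x)/(36*pi**3) - sin(6*pi*x)/(216*pi**4); evaluating from 0 to 1: ∫_{0}^{1} (x**3) sin(6*pi*x) dx = ((1 - 6*pi**2)/(36*pi**3)) - (0) = (1 - 6*pi**2)/(36*pi**3).
Hence b_6 = 2·((1 - 6*pi**2)/(36*pi**3)) = (1 - 6*pi**2)/(18*pi**3).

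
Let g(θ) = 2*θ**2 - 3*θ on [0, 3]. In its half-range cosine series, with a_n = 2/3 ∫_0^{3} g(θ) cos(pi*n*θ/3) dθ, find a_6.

2/pi**2

a_6 = 2/3 ∫_0^{3} (2*θ**2 - 3*θ) cos(2*pi*θ) dθ.
Integrating by parts twice (tabular method), an antiderivative of (2*θ**2 - 3*θ) cos(2*pi*θ) is θ**2*sin(2*pi*θ)/pi - 3*θ*sin(2*pi*θ)/(2*pi) + θ*cos(2*pi*θ)/pi**2 - sin(2*pi*θ)/(2*pi**3) - 3*cos(2*pi*θ)/(4*pi**2); evaluating from 0 to 3: ∫_{0}^{3} (2*θ**2 - 3*θ) cos(2*pi*θ) dθ = (9/(4*pi**2)) - (-3/(4*pi**2)) = 3/pi**2.
Hence a_6 = (2/3)·(3/pi**2) = 2/pi**2.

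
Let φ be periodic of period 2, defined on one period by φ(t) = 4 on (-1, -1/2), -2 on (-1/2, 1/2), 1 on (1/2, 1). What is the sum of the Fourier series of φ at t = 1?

At t = 1 the one-sided limits are φ(1^-) = 1 and φ(1^+) = 4.
By Dirichlet's theorem the series converges to their average, [(1) + (4)]/2 = 5/2.

5/2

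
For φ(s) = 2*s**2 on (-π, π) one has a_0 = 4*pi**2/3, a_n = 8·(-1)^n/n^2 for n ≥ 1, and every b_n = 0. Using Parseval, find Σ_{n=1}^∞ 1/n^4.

Parseval: a_0^2/2 + Σ a_n^2 = (1/π) ∫_{-π}^{π} φ(s)^2 ds = 8*pi**4/5.
Subtract a_0^2/2 = 8*pi**4/9: Σ a_n^2 = 32*pi**4/45.
Since a_n^2 = 64/n^4, Σ 1/n^4 = pi**4/90.

pi**4/90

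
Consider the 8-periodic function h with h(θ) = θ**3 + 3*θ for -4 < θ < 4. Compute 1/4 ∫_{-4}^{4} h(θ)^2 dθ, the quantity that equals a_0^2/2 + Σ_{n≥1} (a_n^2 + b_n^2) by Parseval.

1/4 ∫_{-4}^{4} h(θ)^2 dθ = 1/4 · (263296/35) = 65824/35.

65824/35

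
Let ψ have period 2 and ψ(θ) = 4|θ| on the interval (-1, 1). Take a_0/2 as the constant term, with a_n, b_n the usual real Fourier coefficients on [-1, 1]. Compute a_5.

a_5 = ∫_{-1}^{1} ψ(θ) cos(5*pi*θ) dθ.
ψ is even and cos(5*pi*θ) is even, so the integrand is even and a_5 = 2 ∫_0^{1} ψ(θ) cos(5*pi*θ) dθ.
Integrating by parts (boundary term plus one more integral), an antiderivative of (4*θ) cos(5*pi*θ) is 4*θ*sin(5*pi*θ)/(5*pi) + 4*cos(5*pi*θ)/(25*pi**2); evaluating from 0 to 1: ∫_{0}^{1} (4*θ) cos(5*pi*θ) dθ = (-4/(25*pi**2)) - (4/(25*pi**2)) = -8/(25*pi**2).
Hence a_5 = 2·(-8/(25*pi**2)) = -16/(25*pi**2).

-16/(25*pi**2)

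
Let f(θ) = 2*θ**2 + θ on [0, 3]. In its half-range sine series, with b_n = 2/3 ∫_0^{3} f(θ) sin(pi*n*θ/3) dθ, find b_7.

b_7 = 2/3 ∫_0^{3} (2*θ**2 + θ) sin(7*pi*θ/3) dθ.
Integrating by parts twice (tabular method), an antiderivative of (2*θ**2 + θ) sin(7*pi*θ/3) is -6*θ**2*cos(7*pi*θ/3)/(7*pi) + 36*θ*sin(7*pi*θ/3)/(49*pi**2) - 3*θ*cos(7*pi*θ/3)/(7*pi) + 9*sin(7*pi*θ/3)/(49*pi**2) + 108*cos(7*pi*θ/3)/(343*pi**3); evaluating from 0 to 3: ∫_{0}^{3} (2*θ**2 + θ) sin(7*pi*θ/3) dθ = (-108/(343*pi**3) + 9/pi) - (108/(343*pi**3)) = -216/(343*pi**3) + 9/pi.
Hence b_7 = (2/3)·(-216/(343*pi**3) + 9/pi) = -144/(343*pi**3) + 6/pi.

-144/(343*pi**3) + 6/pi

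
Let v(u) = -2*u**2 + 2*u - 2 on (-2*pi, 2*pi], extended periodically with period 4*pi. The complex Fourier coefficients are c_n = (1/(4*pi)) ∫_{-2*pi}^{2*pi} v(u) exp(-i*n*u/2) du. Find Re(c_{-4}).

-1

Since v is real-valued, Re(c_{-4}) = (1/(4*pi)) ∫_{-2*pi}^{2*pi} v(u) cos(-2*u) du = a_{4}/2.
Integrating by parts twice (tabular method), an antiderivative of (-2*u**2 + 2*u - 2) cos(-2*u) is -u**2*sin(2*u) + u*sin(2*u) - u*cos(2*u) - sin(2*u)/2 + cos(2*u)/2; evaluating from -2*pi to 2*pi: ∫_{-2*pi}^{2*pi} (-2*u**2 + 2*u - 2) cos(-2*u) du = (1/2 - 2*pi) - (1/2 + 2*pi) = -4*pi.
Hence Re(c_{-4}) = (1/(4*pi))·(-4*pi) = -1.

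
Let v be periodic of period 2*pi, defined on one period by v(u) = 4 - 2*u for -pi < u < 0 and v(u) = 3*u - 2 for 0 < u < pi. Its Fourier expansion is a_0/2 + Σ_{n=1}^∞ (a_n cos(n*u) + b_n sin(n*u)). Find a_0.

a_0 = 1/pi ∫_{-pi}^{pi} v(u) du = 1/pi · (pi*(4 + 5*pi)/2) = 2 + 5*pi/2.

2 + 5*pi/2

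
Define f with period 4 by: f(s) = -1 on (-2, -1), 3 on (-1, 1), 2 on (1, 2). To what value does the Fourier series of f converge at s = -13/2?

2

s = -13/2 differs from s = 3/2 by -2 full period(s), and the series is 4-periodic.
f is continuous at s = 3/2 with value 2, so the series converges to 2 there.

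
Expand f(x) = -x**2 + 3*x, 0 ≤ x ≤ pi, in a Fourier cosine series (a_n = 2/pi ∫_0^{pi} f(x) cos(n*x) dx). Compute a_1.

4 - 12/pi

a_1 = 2/pi ∫_0^{pi} (-x**2 + 3*x) cos(x) dx.
Integrating by parts twice (tabular method), an antiderivative of (-x**2 + 3*x) cos(x) is -x**2*sin(x) + 3*x*sin(x) - 2*x*cos(x) + 2*sin(x) + 3*cos(x); evaluating from 0 to pi: ∫_{0}^{pi} (-x**2 + 3*x) cos(x) dx = (-3 + 2*pi) - (3) = -6 + 2*pi.
Hence a_1 = (2/pi)·(-6 + 2*pi) = 4 - 12/pi.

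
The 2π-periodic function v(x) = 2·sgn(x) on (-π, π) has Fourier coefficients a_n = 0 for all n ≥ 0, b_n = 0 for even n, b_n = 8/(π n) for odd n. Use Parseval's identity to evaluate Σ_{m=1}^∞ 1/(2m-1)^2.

Parseval: Σ b_n^2 = (1/π) ∫_{-π}^{π} v(x)^2 dx = 8.
Only odd n contribute, with b_n^2 = 64/(π^2 n^2), so Σ_{m≥1} 1/(2m-1)^2 = π^2·(8)/64 = pi**2/8.

pi**2/8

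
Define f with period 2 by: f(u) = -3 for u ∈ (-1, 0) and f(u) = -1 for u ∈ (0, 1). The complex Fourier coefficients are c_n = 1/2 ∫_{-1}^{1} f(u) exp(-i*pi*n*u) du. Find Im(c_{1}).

-2/pi

Since f is real-valued, Im(c_{1}) = -1/2 ∫_{-1}^{1} f(u) sin(pi*u) du = -b_{1}/2.
Split the integral at the breakpoints.
Directly, an antiderivative of (-3) sin(pi*u) is 3*cos(pi*u)/pi; evaluating from -1 to 0: ∫_{-1}^{0} (-3) sin(pi*u) du = (3/pi) - (-3/pi) = 6/pi.
Directly, an antiderivative of (-1) sin(pi*u) is cos(pi*u)/pi; evaluating from 0 to 1: ∫_{0}^{1} (-1) sin(pi*u) du = (-1/pi) - (1/pi) = -2/pi.
So ∫_{-1}^{1} f(u) sin(pi*u) du = 4/pi.
Hence Im(c_{1}) = (-1/2)·(4/pi) = -2/pi.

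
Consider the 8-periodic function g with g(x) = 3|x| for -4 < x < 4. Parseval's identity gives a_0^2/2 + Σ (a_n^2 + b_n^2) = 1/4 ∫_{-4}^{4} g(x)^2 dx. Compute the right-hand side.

96

1/4 ∫_{-4}^{4} g(x)^2 dx = 1/4 · (384) = 96.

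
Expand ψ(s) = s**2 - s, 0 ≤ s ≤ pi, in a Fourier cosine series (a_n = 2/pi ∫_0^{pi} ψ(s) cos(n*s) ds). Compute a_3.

4*(1 - pi)/(9*pi)

a_3 = 2/pi ∫_0^{pi} (s**2 - s) cos(3*s) ds.
Integrating by parts twice (tabular method), an antiderivative of (s**2 - s) cos(3*s) is s**2*sin(3*s)/3 - s*sin(3*s)/3 + 2*s*cos(3*s)/9 - 2*sin(3*s)/27 - cos(3*s)/9; evaluating from 0 to pi: ∫_{0}^{pi} (s**2 - s) cos(3*s) ds = (1/9 - 2*pi/9) - (-1/9) = 2/9 - 2*pi/9.
Hence a_3 = (2/pi)·(2/9 - 2*pi/9) = 4*(1 - pi)/(9*pi).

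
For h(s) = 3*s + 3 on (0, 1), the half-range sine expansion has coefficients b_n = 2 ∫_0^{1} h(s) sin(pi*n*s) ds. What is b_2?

-3/pi

b_2 = 2 ∫_0^{1} (3*s + 3) sin(2*pi*s) ds.
Integrating by parts (boundary term plus one more integral), an antiderivative of (3*s + 3) sin(2*pi*s) is -3*s*cos(2*pi*s)/(2*pi) + 3*sin(2*pi*s)/(4*pi**2) - 3*cos(2*pi*s)/(2*pi); evaluating from 0 to 1: ∫_{0}^{1} (3*s + 3) sin(2*pi*s) ds = (-3/pi) - (-3/(2*pi)) = -3/(2*pi).
Hence b_2 = 2·(-3/(2*pi)) = -3/pi.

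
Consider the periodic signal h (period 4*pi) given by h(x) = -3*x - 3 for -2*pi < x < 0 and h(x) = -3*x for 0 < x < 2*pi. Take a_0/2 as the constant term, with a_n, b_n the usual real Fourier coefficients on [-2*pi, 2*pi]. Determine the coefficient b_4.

b_4 = (1/(2*pi)) ∫_{-2*pi}^{2*pi} h(x) sin(2*x) dx.
Split the integral at the breakpoints.
Integrating by parts (boundary term plus one more integral), an antiderivative of (-3*x - 3) sin(2*x) is 3*x*cos(2*x)/2 - 3*sin(2*x)/4 + 3*cos(2*x)/2; evaluating from -2*pi to 0: ∫_{-2*pi}^{0} (-3*x - 3) sin(2*x) dx = (3/2) - (3/2 - 3*pi) = 3*pi.
Integrating by parts (boundary term plus one more integral), an antiderivative of (-3*x) sin(2*x) is 3*x*cos(2*x)/2 - 3*sin(2*x)/4; evaluating from 0 to 2*pi: ∫_{0}^{2*pi} (-3*x) sin(2*x) dx = (3*pi) - (0) = 3*pi.
Summing the pieces and multiplying by (1/(2*pi)) gives b_4 = 3.

3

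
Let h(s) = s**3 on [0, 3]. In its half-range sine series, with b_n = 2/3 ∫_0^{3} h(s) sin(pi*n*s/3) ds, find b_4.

b_4 = 2/3 ∫_0^{3} (s**3) sin(4*pi*s/3) ds.
Integrating by parts three times (tabular method), an antiderivative of (s**3) sin(4*pi*s/3) is -3*s**3*cos(4*pi*s/3)/(4*pi) + 27*s**2*sin(4*pi*s/3)/(16*pi**2) + 81*s*cos(4*pi*s/3)/(32*pi**3) - 243*sin(4*pi*s/3)/(128*pi**4); evaluating from 0 to 3: ∫_{0}^{3} (s**3) sin(4*pi*s/3) ds = (81*(3 - 8*pi**2)/(32*pi**3)) - (0) = 81*(3 - 8*pi**2)/(32*pi**3).
Hence b_4 = (2/3)·(81*(3 - 8*pi**2)/(32*pi**3)) = 27*(3 - 8*pi**2)/(16*pi**3).

27*(3 - 8*pi**2)/(16*pi**3)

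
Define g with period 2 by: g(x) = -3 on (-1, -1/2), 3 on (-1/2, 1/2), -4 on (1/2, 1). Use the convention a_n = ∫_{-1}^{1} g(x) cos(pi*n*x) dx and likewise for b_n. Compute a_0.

a_0 = ∫_{-1}^{1} g(x) dx = -1/2.

-1/2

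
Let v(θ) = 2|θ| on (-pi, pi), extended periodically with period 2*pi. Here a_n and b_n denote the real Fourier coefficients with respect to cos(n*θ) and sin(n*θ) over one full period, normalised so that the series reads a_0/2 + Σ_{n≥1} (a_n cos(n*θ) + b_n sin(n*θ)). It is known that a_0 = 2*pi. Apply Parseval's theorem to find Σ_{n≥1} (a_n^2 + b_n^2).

Parseval: a_0^2/2 + Σ_{n≥1} (a_n^2+b_n^2) = 1/pi ∫_{-pi}^{pi} v(θ)^2 dθ = 8*pi**2/3.
Subtract a_0^2/2 = 2*pi**2: Σ (a_n^2+b_n^2) = 2*pi**2/3.

2*pi**2/3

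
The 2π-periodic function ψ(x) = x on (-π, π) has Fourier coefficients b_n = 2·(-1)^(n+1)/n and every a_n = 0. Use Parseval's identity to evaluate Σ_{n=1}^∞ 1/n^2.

Parseval: Σ b_n^2 = (1/π) ∫_{-π}^{π} ψ(x)^2 dx = 2*pi**2/3.
Σ b_n^2 = Σ 4/n^2, so Σ 1/n^2 = (2*pi**2/3)/4 = pi**2/6.

pi**2/6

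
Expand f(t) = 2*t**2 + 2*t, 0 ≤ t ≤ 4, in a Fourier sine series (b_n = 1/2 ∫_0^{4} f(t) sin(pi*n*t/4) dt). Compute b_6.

-40/(3*pi)

b_6 = 1/2 ∫_0^{4} (2*t**2 + 2*t) sin(3*pi*t/2) dt.
Integrating by parts twice (tabular method), an antiderivative of (2*t**2 + 2*t) sin(3*pi*t/2) is -4*t**2*cos(3*pi*t/2)/(3*pi) + 16*t*sin(3*pi*t/2)/(9*pi**2) - 4*t*cos(3*pi*t/2)/(3*pi) + 8*sin(3*pi*t/2)/(9*pi**2) + 32*cos(3*pi*t/2)/(27*pi**3); evaluating from 0 to 4: ∫_{0}^{4} (2*t**2 + 2*t) sin(3*pi*t/2) dt = (16*(2 - 45*pi**2)/(27*pi**3)) - (32/(27*pi**3)) = -80/(3*pi).
Hence b_6 = (1/2)·(-80/(3*pi)) = -40/(3*pi).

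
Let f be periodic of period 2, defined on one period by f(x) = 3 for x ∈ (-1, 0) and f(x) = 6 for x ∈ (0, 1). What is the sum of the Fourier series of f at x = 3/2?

x = 3/2 differs from x = -1/2 by 1 full period(s), and the series is 2-periodic.
f is continuous at x = -1/2 with value 3, so the series converges to 3 there.

3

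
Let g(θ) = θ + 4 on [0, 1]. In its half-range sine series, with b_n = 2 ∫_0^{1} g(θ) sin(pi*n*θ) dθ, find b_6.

b_6 = 2 ∫_0^{1} (θ + 4) sin(6*pi*θ) dθ.
Integrating by parts (boundary term plus one more integral), an antiderivative of (θ + 4) sin(6*pi*θ) is -θ*cos(6*pi*θ)/(6*pi) + sin(6*pi*θ)/(36*pi**2) - 2*cos(6*pi*θ)/(3*pi); evaluating from 0 to 1: ∫_{0}^{1} (θ + 4) sin(6*pi*θ) dθ = (-5/(6*pi)) - (-2/(3*pi)) = -1/(6*pi).
Hence b_6 = 2·(-1/(6*pi)) = -1/(3*pi).

-1/(3*pi)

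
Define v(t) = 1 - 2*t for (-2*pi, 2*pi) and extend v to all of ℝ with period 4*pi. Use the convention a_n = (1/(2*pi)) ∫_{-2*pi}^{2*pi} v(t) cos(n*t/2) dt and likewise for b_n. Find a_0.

2

a_0 = (1/(2*pi)) ∫_{-2*pi}^{2*pi} v(t) dt = (1/(2*pi)) · (4*pi) = 2.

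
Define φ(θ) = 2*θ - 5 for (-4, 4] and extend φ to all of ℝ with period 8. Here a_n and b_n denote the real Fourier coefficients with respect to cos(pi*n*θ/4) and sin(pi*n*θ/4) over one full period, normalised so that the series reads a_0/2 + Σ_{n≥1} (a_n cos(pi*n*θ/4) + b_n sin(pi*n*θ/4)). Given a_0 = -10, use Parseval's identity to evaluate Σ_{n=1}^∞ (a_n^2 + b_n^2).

Parseval: a_0^2/2 + Σ_{n≥1} (a_n^2+b_n^2) = 1/4 ∫_{-4}^{4} φ(θ)^2 dθ = 278/3.
Subtract a_0^2/2 = 50: Σ (a_n^2+b_n^2) = 128/3.

128/3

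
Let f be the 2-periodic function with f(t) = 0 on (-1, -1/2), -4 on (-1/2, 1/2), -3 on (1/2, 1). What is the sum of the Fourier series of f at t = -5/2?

t = -5/2 differs from t = -1/2 by -1 full period(s), and the series is 2-periodic.
At t = -1/2 the one-sided limits are f(-1/2^-) = 0 and f(-1/2^+) = -4.
By Dirichlet's theorem the series converges to their average, [(0) + (-4)]/2 = -2.

-2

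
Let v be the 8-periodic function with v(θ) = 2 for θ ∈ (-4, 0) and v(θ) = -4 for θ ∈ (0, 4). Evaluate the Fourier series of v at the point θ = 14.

θ = 14 differs from θ = -2 by 2 full period(s), and the series is 8-periodic.
v is continuous at θ = -2 with value 2, so the series converges to 2 there.

2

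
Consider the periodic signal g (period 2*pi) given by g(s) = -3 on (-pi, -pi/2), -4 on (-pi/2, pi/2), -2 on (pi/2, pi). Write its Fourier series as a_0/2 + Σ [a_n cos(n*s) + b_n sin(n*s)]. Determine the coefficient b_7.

1/(7*pi)

b_7 = 1/pi ∫_{-pi}^{pi} g(s) sin(7*s) ds.
Split the integral at the breakpoints.
Directly, an antiderivative of (-3) sin(7*s) is 3*cos(7*s)/7; evaluating from -pi to -pi/2: ∫_{-pi}^{-pi/2} (-3) sin(7*s) ds = (0) - (-3/7) = 3/7.
Directly, an antiderivative of (-4) sin(7*s) is 4*cos(7*s)/7; evaluating from -pi/2 to pi/2: ∫_{-pi/2}^{pi/2} (-4) sin(7*s) ds = (0) - (0) = 0.
Directly, an antiderivative of (-2) sin(7*s) is 2*cos(7*s)/7; evaluating from pi/2 to pi: ∫_{pi/2}^{pi} (-2) sin(7*s) ds = (-2/7) - (0) = -2/7.
Summing the pieces and multiplying by (1/pi) gives b_7 = 1/(7*pi).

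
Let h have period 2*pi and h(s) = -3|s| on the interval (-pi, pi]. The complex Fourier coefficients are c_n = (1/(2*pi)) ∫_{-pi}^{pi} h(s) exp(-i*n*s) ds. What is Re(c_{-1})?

Since h is real-valued, Re(c_{-1}) = (1/(2*pi)) ∫_{-pi}^{pi} h(s) cos(-s) ds = a_{1}/2.
h is even and cos(-s) is even, so the integrand is even: ∫_{-pi}^{pi} h(s) cos(-s) ds = 2∫_0^{pi} h(s) cos(-s) ds.
Integrating by parts (boundary term plus one more integral), an antiderivative of (-3*s) cos(-s) is -3*s*sin(s) - 3*cos(s); evaluating from 0 to pi: ∫_{0}^{pi} (-3*s) cos(-s) ds = (3) - (-3) = 6.
So ∫_{-pi}^{pi} h(s) cos(-s) ds = 12.
Hence Re(c_{-1}) = (1/(2*pi))·(12) = 6/pi.

6/pi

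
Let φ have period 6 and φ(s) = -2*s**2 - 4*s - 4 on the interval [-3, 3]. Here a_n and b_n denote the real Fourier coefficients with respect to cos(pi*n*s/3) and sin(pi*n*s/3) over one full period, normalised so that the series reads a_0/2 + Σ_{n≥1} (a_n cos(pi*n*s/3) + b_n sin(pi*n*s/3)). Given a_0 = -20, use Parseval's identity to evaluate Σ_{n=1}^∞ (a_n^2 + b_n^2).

768/5

Parseval: a_0^2/2 + Σ_{n≥1} (a_n^2+b_n^2) = 1/3 ∫_{-3}^{3} φ(s)^2 ds = 1768/5.
Subtract a_0^2/2 = 200: Σ (a_n^2+b_n^2) = 768/5.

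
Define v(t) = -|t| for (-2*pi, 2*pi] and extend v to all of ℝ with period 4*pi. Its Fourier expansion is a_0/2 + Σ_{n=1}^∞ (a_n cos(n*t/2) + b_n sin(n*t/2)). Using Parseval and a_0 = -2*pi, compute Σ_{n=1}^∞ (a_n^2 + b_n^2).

2*pi**2/3

Parseval: a_0^2/2 + Σ_{n≥1} (a_n^2+b_n^2) = (1/(2*pi)) ∫_{-2*pi}^{2*pi} v(t)^2 dt = 8*pi**2/3.
Subtract a_0^2/2 = 2*pi**2: Σ (a_n^2+b_n^2) = 2*pi**2/3.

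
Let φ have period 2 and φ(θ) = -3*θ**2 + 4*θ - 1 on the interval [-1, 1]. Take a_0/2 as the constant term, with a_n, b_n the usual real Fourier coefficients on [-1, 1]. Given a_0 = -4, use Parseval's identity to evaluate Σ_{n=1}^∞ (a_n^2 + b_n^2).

184/15

Parseval: a_0^2/2 + Σ_{n≥1} (a_n^2+b_n^2) = ∫_{-1}^{1} φ(θ)^2 dθ = 304/15.
Subtract a_0^2/2 = 8: Σ (a_n^2+b_n^2) = 184/15.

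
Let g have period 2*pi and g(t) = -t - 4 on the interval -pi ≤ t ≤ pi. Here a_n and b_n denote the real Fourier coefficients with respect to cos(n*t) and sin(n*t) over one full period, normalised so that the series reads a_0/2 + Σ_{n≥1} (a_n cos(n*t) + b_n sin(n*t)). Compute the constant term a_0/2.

a_0 = 1/pi ∫_{-pi}^{pi} g(t) dt = 1/pi · (-8*pi) = -8.
So the constant term a_0/2 = -4.

-4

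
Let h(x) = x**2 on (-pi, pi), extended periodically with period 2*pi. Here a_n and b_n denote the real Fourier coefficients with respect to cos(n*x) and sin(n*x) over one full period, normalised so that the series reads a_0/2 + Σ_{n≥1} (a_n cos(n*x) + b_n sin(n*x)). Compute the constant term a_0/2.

pi**2/3

a_0 = 1/pi ∫_{-pi}^{pi} h(x) dx = 1/pi · (2*pi**3/3) = 2*pi**2/3.
So the constant term a_0/2 = pi**2/3.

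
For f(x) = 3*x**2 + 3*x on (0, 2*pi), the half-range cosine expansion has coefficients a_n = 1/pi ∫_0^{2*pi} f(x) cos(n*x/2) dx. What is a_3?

a_3 = 1/pi ∫_0^{2*pi} (3*x**2 + 3*x) cos(3*x/2) dx.
Integrating by parts twice (tabular method), an antiderivative of (3*x**2 + 3*x) cos(3*x/2) is 2*x**2*sin(3*x/2) + 2*x*sin(3*x/2) + 8*x*cos(3*x/2)/3 - 16*sin(3*x/2)/9 + 4*cos(3*x/2)/3; evaluating from 0 to 2*pi: ∫_{0}^{2*pi} (3*x**2 + 3*x) cos(3*x/2) dx = (-16*pi/3 - 4/3) - (4/3) = -16*pi/3 - 8/3.
Hence a_3 = (1/pi)·(-16*pi/3 - 8/3) = 8*(-2*pi - 1)/(3*pi).

8*(-2*pi - 1)/(3*pi)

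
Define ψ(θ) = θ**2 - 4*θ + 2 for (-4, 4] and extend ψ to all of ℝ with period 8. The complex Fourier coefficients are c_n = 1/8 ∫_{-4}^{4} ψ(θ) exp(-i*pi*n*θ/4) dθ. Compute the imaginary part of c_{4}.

Since ψ is real-valued, Im(c_{4}) = -1/8 ∫_{-4}^{4} ψ(θ) sin(pi*θ) dθ = -b_{4}/2.
Integrating by parts twice (tabular method), an antiderivative of (θ**2 - 4*θ + 2) sin(pi*θ) is -θ**2*cos(pi*θ)/pi + 2*θ*sin(pi*θ)/pi**2 + 4*θ*cos(pi*θ)/pi - 4*sin(pi*θ)/pi**2 - 2*cos(pi*θ)/pi + 2*cos(pi*θ)/pi**3; evaluating from -4 to 4: ∫_{-4}^{4} (θ**2 - 4*θ + 2) sin(pi*θ) dθ = (-2/pi + 2/pi**3) - (-34/pi + 2/pi**3) = 32/pi.
Hence Im(c_{4}) = (-1/8)·(32/pi) = -4/pi.

-4/pi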